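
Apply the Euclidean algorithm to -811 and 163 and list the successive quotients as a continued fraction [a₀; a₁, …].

[-5; 40, 1, 3]

Run the Euclidean algorithm, recording each quotient:
-811 = -5·163 + 4, so a_0 = -5
163 = 40·4 + 3, so a_1 = 40
4 = 1·3 + 1, so a_2 = 1
3 = 3·1 + 0, so a_3 = 3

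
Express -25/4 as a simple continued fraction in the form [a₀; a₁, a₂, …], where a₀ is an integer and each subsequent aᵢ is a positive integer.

[-7; 1, 3]

Apply division with remainder until the remainder is 0:
-25 ÷ 4 → quotient -7, remainder 3
4 ÷ 3 → quotient 1, remainder 1
3 ÷ 1 → quotient 3, remainder 0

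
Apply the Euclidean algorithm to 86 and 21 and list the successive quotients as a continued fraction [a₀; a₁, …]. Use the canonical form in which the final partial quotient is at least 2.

[4; 10, 2]

86 ÷ 21 → quotient 4, remainder 2
21 ÷ 2 → quotient 10, remainder 1
2 ÷ 1 → quotient 2, remainder 0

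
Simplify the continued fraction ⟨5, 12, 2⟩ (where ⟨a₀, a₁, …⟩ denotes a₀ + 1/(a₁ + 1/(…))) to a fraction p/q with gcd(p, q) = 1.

Use the convergent recurrence hₖ = aₖ·hₖ₋₁ + hₖ₋₂ (and likewise for the denominators kₖ):
a_0 = 5: 5/1
a_1 = 12: 61/12
a_2 = 2: 127/25

127/25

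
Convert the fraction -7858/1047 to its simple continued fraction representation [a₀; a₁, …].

[-8; 2, 47, 11]

-7858 ÷ 1047 → quotient -8, remainder 518
1047 ÷ 518 → quotient 2, remainder 11
518 ÷ 11 → quotient 47, remainder 1
11 ÷ 1 → quotient 11, remainder 0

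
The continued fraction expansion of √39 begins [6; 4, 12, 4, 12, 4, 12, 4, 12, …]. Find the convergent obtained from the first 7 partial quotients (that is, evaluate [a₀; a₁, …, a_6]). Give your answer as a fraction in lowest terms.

Build up convergents one term at a time:
a_0 = 6: 6/1
a_1 = 4: 25/4
a_2 = 12: 306/49
a_3 = 4: 1249/200
a_4 = 12: 15294/2449
a_5 = 4: 62425/9996
a_6 = 12: 764394/122401

764394/122401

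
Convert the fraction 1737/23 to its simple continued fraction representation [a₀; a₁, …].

1737 ÷ 23 → quotient 75, remainder 12
23 ÷ 12 → quotient 1, remainder 11
12 ÷ 11 → quotient 1, remainder 1
11 ÷ 1 → quotient 11, remainder 0

[75; 1, 1, 11]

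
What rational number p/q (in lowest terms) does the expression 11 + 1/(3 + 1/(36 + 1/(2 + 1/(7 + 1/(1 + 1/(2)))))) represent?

61297/5410

a_0 = 11: 11/1
a_1 = 3: 34/3
a_2 = 36: 1235/109
a_3 = 2: 2504/221
a_4 = 7: 18763/1656
a_5 = 1: 21267/1877
a_6 = 2: 61297/5410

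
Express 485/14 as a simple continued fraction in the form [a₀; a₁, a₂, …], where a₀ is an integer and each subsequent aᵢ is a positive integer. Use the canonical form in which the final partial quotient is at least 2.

[34; 1, 1, 1, 4]

⌊485/14⌋ = 34, remainder 9
⌊14/9⌋ = 1, remainder 5
⌊9/5⌋ = 1, remainder 4
⌊5/4⌋ = 1, remainder 1
⌊4/1⌋ = 4, remainder 0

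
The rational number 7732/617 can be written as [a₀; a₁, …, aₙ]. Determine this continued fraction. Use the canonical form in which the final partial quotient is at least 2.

Apply division with remainder until the remainder is 0:
⌊7732/617⌋ = 12, remainder 328
⌊617/328⌋ = 1, remainder 289
⌊328/289⌋ = 1, remainder 39
⌊289/39⌋ = 7, remainder 16
⌊39/16⌋ = 2, remainder 7
⌊16/7⌋ = 2, remainder 2
⌊7/2⌋ = 3, remainder 1
⌊2/1⌋ = 2, remainder 0

[12; 1, 1, 7, 2, 2, 3, 2]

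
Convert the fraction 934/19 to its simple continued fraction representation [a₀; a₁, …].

[49; 6, 3]

934 = 49·19 + 3, so a_0 = 49
19 = 6·3 + 1, so a_1 = 6
3 = 3·1 + 0, so a_2 = 3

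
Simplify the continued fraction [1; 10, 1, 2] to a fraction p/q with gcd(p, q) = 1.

35/32

Start with 2.
1 + 1/(2/1) = 1 + 1/2 = 3/2
10 + 1/(3/2) = 10 + 2/3 = 32/3
1 + 1/(32/3) = 1 + 3/32 = 35/32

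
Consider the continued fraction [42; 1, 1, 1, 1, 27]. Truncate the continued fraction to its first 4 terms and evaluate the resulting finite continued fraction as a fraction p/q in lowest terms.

Use the convergent recurrence hₖ = aₖ·hₖ₋₁ + hₖ₋₂ (and likewise for the denominators kₖ):
a_0 = 42: 42/1
a_1 = 1: 43/1
a_2 = 1: 85/2
a_3 = 1: 128/3

128/3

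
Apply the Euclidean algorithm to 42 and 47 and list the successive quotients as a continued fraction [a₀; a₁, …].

[0; 1, 8, 2, 2]

42 = 0·47 + 42, so a_0 = 0
47 = 1·42 + 5, so a_1 = 1
42 = 8·5 + 2, so a_2 = 8
5 = 2·2 + 1, so a_3 = 2
2 = 2·1 + 0, so a_4 = 2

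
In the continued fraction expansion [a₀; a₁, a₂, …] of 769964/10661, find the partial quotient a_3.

45

Apply division with remainder until the remainder is 0:
769964 ÷ 10661 → quotient 72, remainder 2372
10661 ÷ 2372 → quotient 4, remainder 1173
2372 ÷ 1173 → quotient 2, remainder 26
1173 ÷ 26 → quotient 45, remainder 3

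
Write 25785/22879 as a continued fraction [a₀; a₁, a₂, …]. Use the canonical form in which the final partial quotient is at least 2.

25785 ÷ 22879 → quotient 1, remainder 2906
22879 ÷ 2906 → quotient 7, remainder 2537
2906 ÷ 2537 → quotient 1, remainder 369
2537 ÷ 369 → quotient 6, remainder 323
369 ÷ 323 → quotient 1, remainder 46
323 ÷ 46 → quotient 7, remainder 1
46 ÷ 1 → quotient 46, remainder 0

[1; 7, 1, 6, 1, 7, 46]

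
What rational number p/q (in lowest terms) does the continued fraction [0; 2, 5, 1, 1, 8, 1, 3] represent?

409/892

a_0 = 0: 0/1
a_1 = 2: 1/2
a_2 = 5: 5/11
a_3 = 1: 6/13
a_4 = 1: 11/24
a_5 = 8: 94/205
a_6 = 1: 105/229
a_7 = 3: 409/892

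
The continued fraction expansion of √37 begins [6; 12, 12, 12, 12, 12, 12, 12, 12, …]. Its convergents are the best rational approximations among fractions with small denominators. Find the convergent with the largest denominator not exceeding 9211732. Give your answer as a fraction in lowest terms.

a_0 = 6: 6/1  (≤ bound)
a_1 = 12: 73/12  (≤ bound)
a_2 = 12: 882/145  (≤ bound)
a_3 = 12: 10657/1752  (≤ bound)
a_4 = 12: 128766/21169  (≤ bound)
a_5 = 12: 1555849/255780  (≤ bound)
a_6 = 12: 18798954/3090529  (≤ bound)
a_7 = 12: 227143297/37342128  (> 9211732, stop)

18798954/3090529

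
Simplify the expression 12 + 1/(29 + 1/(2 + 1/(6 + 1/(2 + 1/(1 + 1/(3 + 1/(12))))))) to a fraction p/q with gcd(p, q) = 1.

657005/54596

Start with 12.
3 + 1/(12/1) = 3 + 1/12 = 37/12
1 + 1/(37/12) = 1 + 12/37 = 49/37
2 + 1/(49/37) = 2 + 37/49 = 135/49
6 + 1/(135/49) = 6 + 49/135 = 859/135
2 + 1/(859/135) = 2 + 135/859 = 1853/859
29 + 1/(1853/859) = 29 + 859/1853 = 54596/1853
12 + 1/(54596/1853) = 12 + 1853/54596 = 657005/54596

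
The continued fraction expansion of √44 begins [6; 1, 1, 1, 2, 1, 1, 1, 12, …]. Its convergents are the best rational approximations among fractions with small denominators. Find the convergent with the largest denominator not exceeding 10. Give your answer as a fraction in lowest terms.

List convergents until the denominator exceeds the bound:
a_0 = 6: 6/1  (≤ bound)
a_1 = 1: 7/1  (≤ bound)
a_2 = 1: 13/2  (≤ bound)
a_3 = 1: 20/3  (≤ bound)
a_4 = 2: 53/8  (≤ bound)
a_5 = 1: 73/11  (> 10, stop)

53/8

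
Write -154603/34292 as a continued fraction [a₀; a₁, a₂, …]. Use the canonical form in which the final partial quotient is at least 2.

[-5; 2, 29, 6, 11, 1, 7]

⌊-154603/34292⌋ = -5, remainder 16857
⌊34292/16857⌋ = 2, remainder 578
⌊16857/578⌋ = 29, remainder 95
⌊578/95⌋ = 6, remainder 8
⌊95/8⌋ = 11, remainder 7
⌊8/7⌋ = 1, remainder 1
⌊7/1⌋ = 7, remainder 0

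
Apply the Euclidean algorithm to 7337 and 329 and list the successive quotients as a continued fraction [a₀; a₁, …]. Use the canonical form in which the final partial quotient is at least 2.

7337 ÷ 329 → quotient 22, remainder 99
329 ÷ 99 → quotient 3, remainder 32
99 ÷ 32 → quotient 3, remainder 3
32 ÷ 3 → quotient 10, remainder 2
3 ÷ 2 → quotient 1, remainder 1
2 ÷ 1 → quotient 2, remainder 0

[22; 3, 3, 10, 1, 2]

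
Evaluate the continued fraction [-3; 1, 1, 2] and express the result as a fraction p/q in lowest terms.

Collapse the nested fraction from the inside out:
Start with 2.
1 + 1/(2/1) = 1 + 1/2 = 3/2
1 + 1/(3/2) = 1 + 2/3 = 5/3
-3 + 1/(5/3) = -3 + 3/5 = -12/5

-12/5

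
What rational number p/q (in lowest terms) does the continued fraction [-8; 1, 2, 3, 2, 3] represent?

-577/79

Use the convergent recurrence hₖ = aₖ·hₖ₋₁ + hₖ₋₂ (and likewise for the denominators kₖ):
a_0 = -8: -8/1
a_1 = 1: -7/1
a_2 = 2: -22/3
a_3 = 3: -73/10
a_4 = 2: -168/23
a_5 = 3: -577/79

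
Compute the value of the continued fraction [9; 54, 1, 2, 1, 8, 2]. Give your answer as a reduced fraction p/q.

a_0 = 9: 9/1
a_1 = 54: 487/54
a_2 = 1: 496/55
a_3 = 2: 1479/164
a_4 = 1: 1975/219
a_5 = 8: 17279/1916
a_6 = 2: 36533/4051

36533/4051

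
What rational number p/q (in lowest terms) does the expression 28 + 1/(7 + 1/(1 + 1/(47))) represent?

10772/383

Compute successive convergents:
a_0 = 28: 28/1
a_1 = 7: 197/7
a_2 = 1: 225/8
a_3 = 47: 10772/383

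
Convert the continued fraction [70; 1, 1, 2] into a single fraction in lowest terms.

353/5

Build up convergents one term at a time:
a_0 = 70: 70/1
a_1 = 1: 71/1
a_2 = 1: 141/2
a_3 = 2: 353/5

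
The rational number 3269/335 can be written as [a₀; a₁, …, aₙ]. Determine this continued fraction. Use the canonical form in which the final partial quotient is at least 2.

[9; 1, 3, 7, 2, 1, 3]

Apply division with remainder until the remainder is 0:
⌊3269/335⌋ = 9, remainder 254
⌊335/254⌋ = 1, remainder 81
⌊254/81⌋ = 3, remainder 11
⌊81/11⌋ = 7, remainder 4
⌊11/4⌋ = 2, remainder 3
⌊4/3⌋ = 1, remainder 1
⌊3/1⌋ = 3, remainder 0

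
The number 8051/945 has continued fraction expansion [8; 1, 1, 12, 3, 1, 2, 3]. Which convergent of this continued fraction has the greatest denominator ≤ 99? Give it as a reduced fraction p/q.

656/77

List convergents until the denominator exceeds the bound:
a_0 = 8: 8/1  (≤ bound)
a_1 = 1: 9/1  (≤ bound)
a_2 = 1: 17/2  (≤ bound)
a_3 = 12: 213/25  (≤ bound)
a_4 = 3: 656/77  (≤ bound)
a_5 = 1: 869/102  (> 99, stop)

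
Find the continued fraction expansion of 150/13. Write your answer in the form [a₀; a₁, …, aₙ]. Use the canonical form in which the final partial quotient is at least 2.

150 = 11·13 + 7, so a_0 = 11
13 = 1·7 + 6, so a_1 = 1
7 = 1·6 + 1, so a_2 = 1
6 = 6·1 + 0, so a_3 = 6

[11; 1, 1, 6]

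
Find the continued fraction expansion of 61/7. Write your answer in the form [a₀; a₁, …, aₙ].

61 ÷ 7 → quotient 8, remainder 5
7 ÷ 5 → quotient 1, remainder 2
5 ÷ 2 → quotient 2, remainder 1
2 ÷ 1 → quotient 2, remainder 0

[8; 1, 2, 2]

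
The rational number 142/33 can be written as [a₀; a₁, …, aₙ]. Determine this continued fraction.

[4; 3, 3, 3]

142 ÷ 33 → quotient 4, remainder 10
33 ÷ 10 → quotient 3, remainder 3
10 ÷ 3 → quotient 3, remainder 1
3 ÷ 1 → quotient 3, remainder 0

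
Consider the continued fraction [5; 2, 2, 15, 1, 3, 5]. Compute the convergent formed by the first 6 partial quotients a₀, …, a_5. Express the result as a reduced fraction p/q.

1745/323

Start with 3.
1 + 1/(3/1) = 1 + 1/3 = 4/3
15 + 1/(4/3) = 15 + 3/4 = 63/4
2 + 1/(63/4) = 2 + 4/63 = 130/63
2 + 1/(130/63) = 2 + 63/130 = 323/130
5 + 1/(323/130) = 5 + 130/323 = 1745/323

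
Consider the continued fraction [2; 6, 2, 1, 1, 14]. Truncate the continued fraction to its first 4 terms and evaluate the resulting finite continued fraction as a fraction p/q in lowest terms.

Start with 1.
2 + 1/(1/1) = 2 + 1/1 = 3/1
6 + 1/(3/1) = 6 + 1/3 = 19/3
2 + 1/(19/3) = 2 + 3/19 = 41/19

41/19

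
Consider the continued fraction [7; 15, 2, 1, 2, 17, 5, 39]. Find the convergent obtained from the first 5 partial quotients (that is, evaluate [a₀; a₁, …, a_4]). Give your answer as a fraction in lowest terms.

Collapse the nested fraction from the inside out:
Start with 2.
1 + 1/(2/1) = 1 + 1/2 = 3/2
2 + 1/(3/2) = 2 + 2/3 = 8/3
15 + 1/(8/3) = 15 + 3/8 = 123/8
7 + 1/(123/8) = 7 + 8/123 = 869/123

869/123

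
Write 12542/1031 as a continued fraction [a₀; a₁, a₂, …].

[12; 6, 15, 2, 5]

12542 = 12·1031 + 170, so a_0 = 12
1031 = 6·170 + 11, so a_1 = 6
170 = 15·11 + 5, so a_2 = 15
11 = 2·5 + 1, so a_3 = 2
5 = 5·1 + 0, so a_4 = 5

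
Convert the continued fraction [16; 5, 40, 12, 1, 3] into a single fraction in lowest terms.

Compute successive convergents:
a_0 = 16: 16/1
a_1 = 5: 81/5
a_2 = 40: 3256/201
a_3 = 12: 39153/2417
a_4 = 1: 42409/2618
a_5 = 3: 166380/10271

166380/10271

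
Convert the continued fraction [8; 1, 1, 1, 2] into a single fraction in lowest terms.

Start with 2.
1 + 1/(2/1) = 1 + 1/2 = 3/2
1 + 1/(3/2) = 1 + 2/3 = 5/3
1 + 1/(5/3) = 1 + 3/5 = 8/5
8 + 1/(8/5) = 8 + 5/8 = 69/8

69/8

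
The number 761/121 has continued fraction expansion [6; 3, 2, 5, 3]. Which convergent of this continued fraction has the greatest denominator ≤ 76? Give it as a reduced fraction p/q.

List convergents until the denominator exceeds the bound:
a_0 = 6: 6/1  (≤ bound)
a_1 = 3: 19/3  (≤ bound)
a_2 = 2: 44/7  (≤ bound)
a_3 = 5: 239/38  (≤ bound)
a_4 = 3: 761/121  (> 76, stop)

239/38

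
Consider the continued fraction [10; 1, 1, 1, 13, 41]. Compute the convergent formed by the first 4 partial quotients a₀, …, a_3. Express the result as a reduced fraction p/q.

32/3

Build up convergents one term at a time:
a_0 = 10: 10/1
a_1 = 1: 11/1
a_2 = 1: 21/2
a_3 = 1: 32/3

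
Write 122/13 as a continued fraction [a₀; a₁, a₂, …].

[9; 2, 1, 1, 2]

⌊122/13⌋ = 9, remainder 5
⌊13/5⌋ = 2, remainder 3
⌊5/3⌋ = 1, remainder 2
⌊3/2⌋ = 1, remainder 1
⌊2/1⌋ = 2, remainder 0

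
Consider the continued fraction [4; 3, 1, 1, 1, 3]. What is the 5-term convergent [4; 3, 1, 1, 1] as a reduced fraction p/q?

Start with 1.
1 + 1/(1/1) = 1 + 1/1 = 2/1
1 + 1/(2/1) = 1 + 1/2 = 3/2
3 + 1/(3/2) = 3 + 2/3 = 11/3
4 + 1/(11/3) = 4 + 3/11 = 47/11

47/11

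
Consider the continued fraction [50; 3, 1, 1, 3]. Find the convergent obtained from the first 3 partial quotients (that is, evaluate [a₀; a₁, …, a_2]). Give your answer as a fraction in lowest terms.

Start with 1.
3 + 1/(1/1) = 3 + 1/1 = 4/1
50 + 1/(4/1) = 50 + 1/4 = 201/4

201/4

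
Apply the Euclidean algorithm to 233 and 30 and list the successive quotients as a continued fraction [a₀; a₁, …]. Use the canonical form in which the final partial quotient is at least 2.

⌊233/30⌋ = 7, remainder 23
⌊30/23⌋ = 1, remainder 7
⌊23/7⌋ = 3, remainder 2
⌊7/2⌋ = 3, remainder 1
⌊2/1⌋ = 2, remainder 0

[7; 1, 3, 3, 2]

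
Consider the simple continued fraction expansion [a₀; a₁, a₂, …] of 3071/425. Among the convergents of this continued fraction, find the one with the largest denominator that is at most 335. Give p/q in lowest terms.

List convergents until the denominator exceeds the bound:
a_0 = 7: 7/1  (≤ bound)
a_1 = 4: 29/4  (≤ bound)
a_2 = 2: 65/9  (≤ bound)
a_3 = 2: 159/22  (≤ bound)
a_4 = 1: 224/31  (≤ bound)
a_5 = 13: 3071/425  (> 335, stop)

224/31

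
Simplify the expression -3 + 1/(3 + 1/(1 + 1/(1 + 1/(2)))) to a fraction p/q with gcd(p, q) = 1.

a_0 = -3: -3/1
a_1 = 3: -8/3
a_2 = 1: -11/4
a_3 = 1: -19/7
a_4 = 2: -49/18

-49/18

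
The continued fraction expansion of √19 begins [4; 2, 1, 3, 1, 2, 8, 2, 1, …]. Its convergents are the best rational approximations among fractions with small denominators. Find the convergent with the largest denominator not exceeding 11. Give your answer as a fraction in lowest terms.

48/11

a_0 = 4: 4/1  (≤ bound)
a_1 = 2: 9/2  (≤ bound)
a_2 = 1: 13/3  (≤ bound)
a_3 = 3: 48/11  (≤ bound)
a_4 = 1: 61/14  (> 11, stop)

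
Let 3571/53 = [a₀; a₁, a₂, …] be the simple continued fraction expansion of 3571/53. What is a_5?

6

⌊3571/53⌋ = 67, remainder 20
⌊53/20⌋ = 2, remainder 13
⌊20/13⌋ = 1, remainder 7
⌊13/7⌋ = 1, remainder 6
⌊7/6⌋ = 1, remainder 1
⌊6/1⌋ = 6, remainder 0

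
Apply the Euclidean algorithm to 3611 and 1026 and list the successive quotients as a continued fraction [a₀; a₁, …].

3611 = 3·1026 + 533, so a_0 = 3
1026 = 1·533 + 493, so a_1 = 1
533 = 1·493 + 40, so a_2 = 1
493 = 12·40 + 13, so a_3 = 12
40 = 3·13 + 1, so a_4 = 3
13 = 13·1 + 0, so a_5 = 13

[3; 1, 1, 12, 3, 13]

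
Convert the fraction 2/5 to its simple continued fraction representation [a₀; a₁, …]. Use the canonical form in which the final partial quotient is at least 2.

2 ÷ 5 → quotient 0, remainder 2
5 ÷ 2 → quotient 2, remainder 1
2 ÷ 1 → quotient 2, remainder 0

[0; 2, 2]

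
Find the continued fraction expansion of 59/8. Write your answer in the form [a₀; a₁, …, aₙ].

59 = 7·8 + 3, so a_0 = 7
8 = 2·3 + 2, so a_1 = 2
3 = 1·2 + 1, so a_2 = 1
2 = 2·1 + 0, so a_3 = 2

[7; 2, 1, 2]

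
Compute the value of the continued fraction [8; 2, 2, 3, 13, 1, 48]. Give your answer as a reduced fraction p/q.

a_0 = 8: 8/1
a_1 = 2: 17/2
a_2 = 2: 42/5
a_3 = 3: 143/17
a_4 = 13: 1901/226
a_5 = 1: 2044/243
a_6 = 48: 100013/11890

100013/11890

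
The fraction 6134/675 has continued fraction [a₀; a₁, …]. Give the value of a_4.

1

Run the Euclidean algorithm, recording each quotient:
6134 = 9·675 + 59, so a_0 = 9
675 = 11·59 + 26, so a_1 = 11
59 = 2·26 + 7, so a_2 = 2
26 = 3·7 + 5, so a_3 = 3
7 = 1·5 + 2, so a_4 = 1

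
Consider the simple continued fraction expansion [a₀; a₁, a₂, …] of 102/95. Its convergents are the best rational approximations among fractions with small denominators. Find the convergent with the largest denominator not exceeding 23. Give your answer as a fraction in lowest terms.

15/14

a_0 = 1: 1/1  (≤ bound)
a_1 = 13: 14/13  (≤ bound)
a_2 = 1: 15/14  (≤ bound)
a_3 = 1: 29/27  (> 23, stop)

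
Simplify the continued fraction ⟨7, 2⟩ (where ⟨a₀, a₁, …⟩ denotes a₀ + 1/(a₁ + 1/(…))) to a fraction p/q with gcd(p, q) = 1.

Use the convergent recurrence hₖ = aₖ·hₖ₋₁ + hₖ₋₂ (and likewise for the denominators kₖ):
a_0 = 7: 7/1
a_1 = 2: 15/2

15/2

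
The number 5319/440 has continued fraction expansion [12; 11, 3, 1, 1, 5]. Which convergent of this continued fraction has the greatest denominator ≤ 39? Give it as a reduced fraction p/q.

411/34

a_0 = 12: 12/1  (≤ bound)
a_1 = 11: 133/11  (≤ bound)
a_2 = 3: 411/34  (≤ bound)
a_3 = 1: 544/45  (> 39, stop)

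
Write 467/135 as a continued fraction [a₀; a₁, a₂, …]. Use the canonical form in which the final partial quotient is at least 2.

[3; 2, 5, 1, 1, 1, 3]

⌊467/135⌋ = 3, remainder 62
⌊135/62⌋ = 2, remainder 11
⌊62/11⌋ = 5, remainder 7
⌊11/7⌋ = 1, remainder 4
⌊7/4⌋ = 1, remainder 3
⌊4/3⌋ = 1, remainder 1
⌊3/1⌋ = 3, remainder 0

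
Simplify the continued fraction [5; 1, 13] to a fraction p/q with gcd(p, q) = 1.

83/14

Start with 13.
1 + 1/(13/1) = 1 + 1/13 = 14/13
5 + 1/(14/13) = 5 + 13/14 = 83/14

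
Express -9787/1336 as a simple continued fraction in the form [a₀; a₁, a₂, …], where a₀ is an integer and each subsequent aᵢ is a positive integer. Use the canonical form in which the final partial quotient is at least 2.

-9787 = -8·1336 + 901, so a_0 = -8
1336 = 1·901 + 435, so a_1 = 1
901 = 2·435 + 31, so a_2 = 2
435 = 14·31 + 1, so a_3 = 14
31 = 31·1 + 0, so a_4 = 31

[-8; 1, 2, 14, 31]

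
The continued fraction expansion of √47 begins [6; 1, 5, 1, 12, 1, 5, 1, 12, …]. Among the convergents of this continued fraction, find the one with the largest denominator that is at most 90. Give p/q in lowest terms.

List convergents until the denominator exceeds the bound:
a_0 = 6: 6/1  (≤ bound)
a_1 = 1: 7/1  (≤ bound)
a_2 = 5: 41/6  (≤ bound)
a_3 = 1: 48/7  (≤ bound)
a_4 = 12: 617/90  (≤ bound)
a_5 = 1: 665/97  (> 90, stop)

617/90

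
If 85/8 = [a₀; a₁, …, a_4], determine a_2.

⌊85/8⌋ = 10, remainder 5
⌊8/5⌋ = 1, remainder 3
⌊5/3⌋ = 1, remainder 2

1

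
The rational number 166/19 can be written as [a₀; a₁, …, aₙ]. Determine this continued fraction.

[8; 1, 2, 1, 4]

166 = 8·19 + 14, so a_0 = 8
19 = 1·14 + 5, so a_1 = 1
14 = 2·5 + 4, so a_2 = 2
5 = 1·4 + 1, so a_3 = 1
4 = 4·1 + 0, so a_4 = 4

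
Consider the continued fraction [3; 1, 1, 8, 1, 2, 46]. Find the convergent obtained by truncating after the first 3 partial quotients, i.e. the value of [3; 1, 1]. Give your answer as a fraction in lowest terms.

a_0 = 3: 3/1
a_1 = 1: 4/1
a_2 = 1: 7/2

7/2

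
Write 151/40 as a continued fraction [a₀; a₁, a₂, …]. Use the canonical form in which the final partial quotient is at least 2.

[3; 1, 3, 2, 4]

Run the Euclidean algorithm, recording each quotient:
151 ÷ 40 → quotient 3, remainder 31
40 ÷ 31 → quotient 1, remainder 9
31 ÷ 9 → quotient 3, remainder 4
9 ÷ 4 → quotient 2, remainder 1
4 ÷ 1 → quotient 4, remainder 0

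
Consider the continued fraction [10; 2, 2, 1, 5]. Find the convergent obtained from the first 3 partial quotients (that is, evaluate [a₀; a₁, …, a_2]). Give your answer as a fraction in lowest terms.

52/5

Start with 2.
2 + 1/(2/1) = 2 + 1/2 = 5/2
10 + 1/(5/2) = 10 + 2/5 = 52/5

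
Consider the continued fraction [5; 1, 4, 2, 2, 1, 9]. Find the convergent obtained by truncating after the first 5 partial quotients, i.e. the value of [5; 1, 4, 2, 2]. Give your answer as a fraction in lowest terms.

157/27

Start with 2.
2 + 1/(2/1) = 2 + 1/2 = 5/2
4 + 1/(5/2) = 4 + 2/5 = 22/5
1 + 1/(22/5) = 1 + 5/22 = 27/22
5 + 1/(27/22) = 5 + 22/27 = 157/27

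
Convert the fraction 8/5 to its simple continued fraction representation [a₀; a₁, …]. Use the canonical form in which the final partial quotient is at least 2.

[1; 1, 1, 2]

⌊8/5⌋ = 1, remainder 3
⌊5/3⌋ = 1, remainder 2
⌊3/2⌋ = 1, remainder 1
⌊2/1⌋ = 2, remainder 0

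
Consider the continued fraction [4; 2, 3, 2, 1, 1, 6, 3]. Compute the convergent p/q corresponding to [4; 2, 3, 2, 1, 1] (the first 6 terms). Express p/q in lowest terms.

173/39

a_0 = 4: 4/1
a_1 = 2: 9/2
a_2 = 3: 31/7
a_3 = 2: 71/16
a_4 = 1: 102/23
a_5 = 1: 173/39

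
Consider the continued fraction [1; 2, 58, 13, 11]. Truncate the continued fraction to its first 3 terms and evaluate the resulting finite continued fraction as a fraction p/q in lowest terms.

175/117

Start with 58.
2 + 1/(58/1) = 2 + 1/58 = 117/58
1 + 1/(117/58) = 1 + 58/117 = 175/117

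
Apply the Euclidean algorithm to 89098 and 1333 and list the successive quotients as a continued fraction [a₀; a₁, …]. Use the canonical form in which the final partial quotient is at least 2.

Run the Euclidean algorithm, recording each quotient:
89098 = 66·1333 + 1120, so a_0 = 66
1333 = 1·1120 + 213, so a_1 = 1
1120 = 5·213 + 55, so a_2 = 5
213 = 3·55 + 48, so a_3 = 3
55 = 1·48 + 7, so a_4 = 1
48 = 6·7 + 6, so a_5 = 6
7 = 1·6 + 1, so a_6 = 1
6 = 6·1 + 0, so a_7 = 6

[66; 1, 5, 3, 1, 6, 1, 6]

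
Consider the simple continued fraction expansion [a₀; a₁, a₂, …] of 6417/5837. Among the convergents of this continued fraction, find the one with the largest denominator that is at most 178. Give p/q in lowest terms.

a_0 = 1: 1/1  (≤ bound)
a_1 = 10: 11/10  (≤ bound)
a_2 = 15: 166/151  (≤ bound)
a_3 = 1: 177/161  (≤ bound)
a_4 = 2: 520/473  (> 178, stop)

177/161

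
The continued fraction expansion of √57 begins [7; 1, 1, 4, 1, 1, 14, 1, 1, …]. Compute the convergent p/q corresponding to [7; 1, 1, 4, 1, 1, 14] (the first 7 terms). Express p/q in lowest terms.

Start with 14.
1 + 1/(14/1) = 1 + 1/14 = 15/14
1 + 1/(15/14) = 1 + 14/15 = 29/15
4 + 1/(29/15) = 4 + 15/29 = 131/29
1 + 1/(131/29) = 1 + 29/131 = 160/131
1 + 1/(160/131) = 1 + 131/160 = 291/160
7 + 1/(291/160) = 7 + 160/291 = 2197/291

2197/291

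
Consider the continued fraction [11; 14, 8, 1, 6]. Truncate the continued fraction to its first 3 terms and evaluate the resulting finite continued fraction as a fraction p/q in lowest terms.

Compute successive convergents:
a_0 = 11: 11/1
a_1 = 14: 155/14
a_2 = 8: 1251/113

1251/113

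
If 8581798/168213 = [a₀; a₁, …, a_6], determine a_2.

3

8581798 ÷ 168213 → quotient 51, remainder 2935
168213 ÷ 2935 → quotient 57, remainder 918
2935 ÷ 918 → quotient 3, remainder 181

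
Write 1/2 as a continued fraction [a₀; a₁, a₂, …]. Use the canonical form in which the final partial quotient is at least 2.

1 ÷ 2 → quotient 0, remainder 1
2 ÷ 1 → quotient 2, remainder 0

[0; 2]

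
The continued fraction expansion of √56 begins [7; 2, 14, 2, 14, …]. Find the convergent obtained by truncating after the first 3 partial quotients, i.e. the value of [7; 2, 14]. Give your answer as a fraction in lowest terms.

a_0 = 7: 7/1
a_1 = 2: 15/2
a_2 = 14: 217/29

217/29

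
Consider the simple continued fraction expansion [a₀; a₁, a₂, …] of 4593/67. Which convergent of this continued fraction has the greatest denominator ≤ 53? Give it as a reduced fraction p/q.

a_0 = 68: 68/1  (≤ bound)
a_1 = 1: 69/1  (≤ bound)
a_2 = 1: 137/2  (≤ bound)
a_3 = 4: 617/9  (≤ bound)
a_4 = 3: 1988/29  (≤ bound)
a_5 = 2: 4593/67  (> 53, stop)

1988/29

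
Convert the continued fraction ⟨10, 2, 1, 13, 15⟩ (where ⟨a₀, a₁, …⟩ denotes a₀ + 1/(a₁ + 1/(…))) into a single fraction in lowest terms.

Collapse the nested fraction from the inside out:
Start with 15.
13 + 1/(15/1) = 13 + 1/15 = 196/15
1 + 1/(196/15) = 1 + 15/196 = 211/196
2 + 1/(211/196) = 2 + 196/211 = 618/211
10 + 1/(618/211) = 10 + 211/618 = 6391/618

6391/618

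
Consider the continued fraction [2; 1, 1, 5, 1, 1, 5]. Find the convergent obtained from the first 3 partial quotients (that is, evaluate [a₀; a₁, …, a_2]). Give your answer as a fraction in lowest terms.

Start with 1.
1 + 1/(1/1) = 1 + 1/1 = 2/1
2 + 1/(2/1) = 2 + 1/2 = 5/2

5/2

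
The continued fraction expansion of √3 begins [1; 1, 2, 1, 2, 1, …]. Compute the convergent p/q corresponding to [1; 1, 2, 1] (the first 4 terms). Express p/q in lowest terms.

7/4

a_0 = 1: 1/1
a_1 = 1: 2/1
a_2 = 2: 5/3
a_3 = 1: 7/4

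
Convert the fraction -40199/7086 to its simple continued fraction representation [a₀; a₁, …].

Repeatedly divide and take the remainder:
-40199 ÷ 7086 → quotient -6, remainder 2317
7086 ÷ 2317 → quotient 3, remainder 135
2317 ÷ 135 → quotient 17, remainder 22
135 ÷ 22 → quotient 6, remainder 3
22 ÷ 3 → quotient 7, remainder 1
3 ÷ 1 → quotient 3, remainder 0

[-6; 3, 17, 6, 7, 3]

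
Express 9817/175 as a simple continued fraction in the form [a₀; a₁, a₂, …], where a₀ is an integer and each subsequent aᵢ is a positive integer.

[56; 10, 3, 2, 2]

9817 = 56·175 + 17, so a_0 = 56
175 = 10·17 + 5, so a_1 = 10
17 = 3·5 + 2, so a_2 = 3
5 = 2·2 + 1, so a_3 = 2
2 = 2·1 + 0, so a_4 = 2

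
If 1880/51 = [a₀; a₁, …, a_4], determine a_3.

3

Run the Euclidean algorithm, recording each quotient:
⌊1880/51⌋ = 36, remainder 44
⌊51/44⌋ = 1, remainder 7
⌊44/7⌋ = 6, remainder 2
⌊7/2⌋ = 3, remainder 1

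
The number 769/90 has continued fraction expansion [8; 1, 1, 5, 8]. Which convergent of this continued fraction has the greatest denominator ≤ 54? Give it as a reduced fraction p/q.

94/11

a_0 = 8: 8/1  (≤ bound)
a_1 = 1: 9/1  (≤ bound)
a_2 = 1: 17/2  (≤ bound)
a_3 = 5: 94/11  (≤ bound)
a_4 = 8: 769/90  (> 54, stop)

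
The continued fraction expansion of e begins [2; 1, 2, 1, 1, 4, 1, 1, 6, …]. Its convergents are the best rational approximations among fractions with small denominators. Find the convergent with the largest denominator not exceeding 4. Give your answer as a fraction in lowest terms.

a_0 = 2: 2/1  (≤ bound)
a_1 = 1: 3/1  (≤ bound)
a_2 = 2: 8/3  (≤ bound)
a_3 = 1: 11/4  (≤ bound)
a_4 = 1: 19/7  (> 4, stop)

11/4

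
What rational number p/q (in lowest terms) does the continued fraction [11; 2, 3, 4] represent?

a_0 = 11: 11/1
a_1 = 2: 23/2
a_2 = 3: 80/7
a_3 = 4: 343/30

343/30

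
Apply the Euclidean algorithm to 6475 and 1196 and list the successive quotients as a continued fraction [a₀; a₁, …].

[5; 2, 2, 2, 2, 13, 3]

Repeatedly divide and take the remainder:
6475 = 5·1196 + 495, so a_0 = 5
1196 = 2·495 + 206, so a_1 = 2
495 = 2·206 + 83, so a_2 = 2
206 = 2·83 + 40, so a_3 = 2
83 = 2·40 + 3, so a_4 = 2
40 = 13·3 + 1, so a_5 = 13
3 = 3·1 + 0, so a_6 = 3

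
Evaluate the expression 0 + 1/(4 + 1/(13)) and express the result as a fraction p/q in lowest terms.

13/53

Build up convergents one term at a time:
a_0 = 0: 0/1
a_1 = 4: 1/4
a_2 = 13: 13/53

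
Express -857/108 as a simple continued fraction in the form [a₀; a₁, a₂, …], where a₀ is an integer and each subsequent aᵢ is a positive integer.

Repeatedly divide and take the remainder:
-857 = -8·108 + 7, so a_0 = -8
108 = 15·7 + 3, so a_1 = 15
7 = 2·3 + 1, so a_2 = 2
3 = 3·1 + 0, so a_3 = 3

[-8; 15, 2, 3]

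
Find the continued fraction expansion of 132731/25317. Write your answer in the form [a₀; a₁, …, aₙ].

Apply division with remainder until the remainder is 0:
⌊132731/25317⌋ = 5, remainder 6146
⌊25317/6146⌋ = 4, remainder 733
⌊6146/733⌋ = 8, remainder 282
⌊733/282⌋ = 2, remainder 169
⌊282/169⌋ = 1, remainder 113
⌊169/113⌋ = 1, remainder 56
⌊113/56⌋ = 2, remainder 1
⌊56/1⌋ = 56, remainder 0

[5; 4, 8, 2, 1, 1, 2, 56]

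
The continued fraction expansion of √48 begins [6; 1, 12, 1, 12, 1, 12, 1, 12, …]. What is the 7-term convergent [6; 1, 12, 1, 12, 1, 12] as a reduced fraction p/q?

Build up convergents one term at a time:
a_0 = 6: 6/1
a_1 = 1: 7/1
a_2 = 12: 90/13
a_3 = 1: 97/14
a_4 = 12: 1254/181
a_5 = 1: 1351/195
a_6 = 12: 17466/2521

17466/2521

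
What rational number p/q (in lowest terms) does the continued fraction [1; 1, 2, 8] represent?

a_0 = 1: 1/1
a_1 = 1: 2/1
a_2 = 2: 5/3
a_3 = 8: 42/25

42/25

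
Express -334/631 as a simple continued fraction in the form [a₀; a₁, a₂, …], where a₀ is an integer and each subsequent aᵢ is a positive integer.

-334 = -1·631 + 297, so a_0 = -1
631 = 2·297 + 37, so a_1 = 2
297 = 8·37 + 1, so a_2 = 8
37 = 37·1 + 0, so a_3 = 37

[-1; 2, 8, 37]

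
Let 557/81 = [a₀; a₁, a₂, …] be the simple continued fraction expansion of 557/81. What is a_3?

⌊557/81⌋ = 6, remainder 71
⌊81/71⌋ = 1, remainder 10
⌊71/10⌋ = 7, remainder 1
⌊10/1⌋ = 10, remainder 0

10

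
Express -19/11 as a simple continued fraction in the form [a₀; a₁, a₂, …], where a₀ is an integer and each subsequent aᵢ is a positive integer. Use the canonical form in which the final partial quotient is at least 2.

Repeatedly divide and take the remainder:
-19 ÷ 11 → quotient -2, remainder 3
11 ÷ 3 → quotient 3, remainder 2
3 ÷ 2 → quotient 1, remainder 1
2 ÷ 1 → quotient 2, remainder 0

[-2; 3, 1, 2]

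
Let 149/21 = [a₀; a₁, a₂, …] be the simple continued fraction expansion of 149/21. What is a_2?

2

⌊149/21⌋ = 7, remainder 2
⌊21/2⌋ = 10, remainder 1
⌊2/1⌋ = 2, remainder 0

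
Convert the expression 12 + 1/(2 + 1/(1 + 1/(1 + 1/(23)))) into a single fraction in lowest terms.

a_0 = 12: 12/1
a_1 = 2: 25/2
a_2 = 1: 37/3
a_3 = 1: 62/5
a_4 = 23: 1463/118

1463/118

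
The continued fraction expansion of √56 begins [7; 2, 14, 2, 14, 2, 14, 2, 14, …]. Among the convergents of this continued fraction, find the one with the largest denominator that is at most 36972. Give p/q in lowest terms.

194873/26041

a_0 = 7: 7/1  (≤ bound)
a_1 = 2: 15/2  (≤ bound)
a_2 = 14: 217/29  (≤ bound)
a_3 = 2: 449/60  (≤ bound)
a_4 = 14: 6503/869  (≤ bound)
a_5 = 2: 13455/1798  (≤ bound)
a_6 = 14: 194873/26041  (≤ bound)
a_7 = 2: 403201/53880  (> 36972, stop)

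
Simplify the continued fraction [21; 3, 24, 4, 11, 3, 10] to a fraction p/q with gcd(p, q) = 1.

a_0 = 21: 21/1
a_1 = 3: 64/3
a_2 = 24: 1557/73
a_3 = 4: 6292/295
a_4 = 11: 70769/3318
a_5 = 3: 218599/10249
a_6 = 10: 2256759/105808

2256759/105808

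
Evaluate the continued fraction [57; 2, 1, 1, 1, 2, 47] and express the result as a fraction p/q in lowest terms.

a_0 = 57: 57/1
a_1 = 2: 115/2
a_2 = 1: 172/3
a_3 = 1: 287/5
a_4 = 1: 459/8
a_5 = 2: 1205/21
a_6 = 47: 57094/995

57094/995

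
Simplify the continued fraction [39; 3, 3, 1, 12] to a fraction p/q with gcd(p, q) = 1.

Start with 12.
1 + 1/(12/1) = 1 + 1/12 = 13/12
3 + 1/(13/12) = 3 + 12/13 = 51/13
3 + 1/(51/13) = 3 + 13/51 = 166/51
39 + 1/(166/51) = 39 + 51/166 = 6525/166

6525/166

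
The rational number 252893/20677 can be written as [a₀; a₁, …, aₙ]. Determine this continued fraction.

252893 ÷ 20677 → quotient 12, remainder 4769
20677 ÷ 4769 → quotient 4, remainder 1601
4769 ÷ 1601 → quotient 2, remainder 1567
1601 ÷ 1567 → quotient 1, remainder 34
1567 ÷ 34 → quotient 46, remainder 3
34 ÷ 3 → quotient 11, remainder 1
3 ÷ 1 → quotient 3, remainder 0

[12; 4, 2, 1, 46, 11, 3]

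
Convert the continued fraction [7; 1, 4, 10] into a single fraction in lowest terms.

398/51

Start with 10.
4 + 1/(10/1) = 4 + 1/10 = 41/10
1 + 1/(41/10) = 1 + 10/41 = 51/41
7 + 1/(51/41) = 7 + 41/51 = 398/51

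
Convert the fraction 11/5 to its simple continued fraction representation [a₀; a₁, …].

Repeatedly divide and take the remainder:
⌊11/5⌋ = 2, remainder 1
⌊5/1⌋ = 5, remainder 0

[2; 5]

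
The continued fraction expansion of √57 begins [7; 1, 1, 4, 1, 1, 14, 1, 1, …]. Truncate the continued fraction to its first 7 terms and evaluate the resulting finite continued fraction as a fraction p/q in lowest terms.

a_0 = 7: 7/1
a_1 = 1: 8/1
a_2 = 1: 15/2
a_3 = 4: 68/9
a_4 = 1: 83/11
a_5 = 1: 151/20
a_6 = 14: 2197/291

2197/291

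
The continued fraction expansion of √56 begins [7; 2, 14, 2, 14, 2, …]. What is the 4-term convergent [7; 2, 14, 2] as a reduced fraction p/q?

Build up convergents one term at a time:
a_0 = 7: 7/1
a_1 = 2: 15/2
a_2 = 14: 217/29
a_3 = 2: 449/60

449/60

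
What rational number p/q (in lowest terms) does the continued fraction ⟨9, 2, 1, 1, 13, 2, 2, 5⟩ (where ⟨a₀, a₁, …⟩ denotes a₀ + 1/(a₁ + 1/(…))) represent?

17770/1891

Start with 5.
2 + 1/(5/1) = 2 + 1/5 = 11/5
2 + 1/(11/5) = 2 + 5/11 = 27/11
13 + 1/(27/11) = 13 + 11/27 = 362/27
1 + 1/(362/27) = 1 + 27/362 = 389/362
1 + 1/(389/362) = 1 + 362/389 = 751/389
2 + 1/(751/389) = 2 + 389/751 = 1891/751
9 + 1/(1891/751) = 9 + 751/1891 = 17770/1891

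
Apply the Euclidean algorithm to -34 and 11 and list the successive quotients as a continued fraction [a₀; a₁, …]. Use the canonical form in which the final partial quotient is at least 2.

[-4; 1, 10]

-34 ÷ 11 → quotient -4, remainder 10
11 ÷ 10 → quotient 1, remainder 1
10 ÷ 1 → quotient 10, remainder 0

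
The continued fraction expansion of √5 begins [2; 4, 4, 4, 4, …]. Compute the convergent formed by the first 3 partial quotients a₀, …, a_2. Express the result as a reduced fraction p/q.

Start with 4.
4 + 1/(4/1) = 4 + 1/4 = 17/4
2 + 1/(17/4) = 2 + 4/17 = 38/17

38/17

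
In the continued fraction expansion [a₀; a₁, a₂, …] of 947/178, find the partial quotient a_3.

Apply division with remainder until the remainder is 0:
947 = 5·178 + 57, so a_0 = 5
178 = 3·57 + 7, so a_1 = 3
57 = 8·7 + 1, so a_2 = 8
7 = 7·1 + 0, so a_3 = 7

7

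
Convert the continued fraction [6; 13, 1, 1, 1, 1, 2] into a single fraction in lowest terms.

1075/177

Compute successive convergents:
a_0 = 6: 6/1
a_1 = 13: 79/13
a_2 = 1: 85/14
a_3 = 1: 164/27
a_4 = 1: 249/41
a_5 = 1: 413/68
a_6 = 2: 1075/177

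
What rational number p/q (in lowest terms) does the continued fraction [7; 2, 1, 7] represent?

169/23

Build up convergents one term at a time:
a_0 = 7: 7/1
a_1 = 2: 15/2
a_2 = 1: 22/3
a_3 = 7: 169/23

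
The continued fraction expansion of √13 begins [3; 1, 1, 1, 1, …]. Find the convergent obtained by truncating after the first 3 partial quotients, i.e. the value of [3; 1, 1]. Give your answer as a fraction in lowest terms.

7/2

Starting at the tail and folding back:
Start with 1.
1 + 1/(1/1) = 1 + 1/1 = 2/1
3 + 1/(2/1) = 3 + 1/2 = 7/2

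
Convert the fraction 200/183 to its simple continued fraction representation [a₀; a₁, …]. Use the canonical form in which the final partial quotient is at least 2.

[1; 10, 1, 3, 4]

Run the Euclidean algorithm, recording each quotient:
200 = 1·183 + 17, so a_0 = 1
183 = 10·17 + 13, so a_1 = 10
17 = 1·13 + 4, so a_2 = 1
13 = 3·4 + 1, so a_3 = 3
4 = 4·1 + 0, so a_4 = 4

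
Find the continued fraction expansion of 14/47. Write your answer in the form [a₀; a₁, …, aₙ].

[0; 3, 2, 1, 4]

⌊14/47⌋ = 0, remainder 14
⌊47/14⌋ = 3, remainder 5
⌊14/5⌋ = 2, remainder 4
⌊5/4⌋ = 1, remainder 1
⌊4/1⌋ = 4, remainder 0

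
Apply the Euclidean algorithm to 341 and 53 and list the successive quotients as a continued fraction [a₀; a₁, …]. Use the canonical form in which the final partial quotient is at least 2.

[6; 2, 3, 3, 2]

⌊341/53⌋ = 6, remainder 23
⌊53/23⌋ = 2, remainder 7
⌊23/7⌋ = 3, remainder 2
⌊7/2⌋ = 3, remainder 1
⌊2/1⌋ = 2, remainder 0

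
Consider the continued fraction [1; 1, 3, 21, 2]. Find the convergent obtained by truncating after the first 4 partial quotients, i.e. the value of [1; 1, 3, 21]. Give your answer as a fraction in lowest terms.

149/85

a_0 = 1: 1/1
a_1 = 1: 2/1
a_2 = 3: 7/4
a_3 = 21: 149/85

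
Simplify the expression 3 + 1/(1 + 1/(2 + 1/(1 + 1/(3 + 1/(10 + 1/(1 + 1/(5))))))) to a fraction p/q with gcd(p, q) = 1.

Build up convergents one term at a time:
a_0 = 3: 3/1
a_1 = 1: 4/1
a_2 = 2: 11/3
a_3 = 1: 15/4
a_4 = 3: 56/15
a_5 = 10: 575/154
a_6 = 1: 631/169
a_7 = 5: 3730/999

3730/999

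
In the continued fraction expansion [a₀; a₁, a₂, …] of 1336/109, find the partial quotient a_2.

1336 = 12·109 + 28, so a_0 = 12
109 = 3·28 + 25, so a_1 = 3
28 = 1·25 + 3, so a_2 = 1

1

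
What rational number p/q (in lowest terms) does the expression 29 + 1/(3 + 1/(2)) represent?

205/7

a_0 = 29: 29/1
a_1 = 3: 88/3
a_2 = 2: 205/7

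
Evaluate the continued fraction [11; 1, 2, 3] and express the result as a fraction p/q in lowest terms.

a_0 = 11: 11/1
a_1 = 1: 12/1
a_2 = 2: 35/3
a_3 = 3: 117/10

117/10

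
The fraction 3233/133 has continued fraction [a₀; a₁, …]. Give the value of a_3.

10

⌊3233/133⌋ = 24, remainder 41
⌊133/41⌋ = 3, remainder 10
⌊41/10⌋ = 4, remainder 1
⌊10/1⌋ = 10, remainder 0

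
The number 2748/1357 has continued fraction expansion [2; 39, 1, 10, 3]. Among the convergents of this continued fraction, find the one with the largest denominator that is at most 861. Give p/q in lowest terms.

889/439

a_0 = 2: 2/1  (≤ bound)
a_1 = 39: 79/39  (≤ bound)
a_2 = 1: 81/40  (≤ bound)
a_3 = 10: 889/439  (≤ bound)
a_4 = 3: 2748/1357  (> 861, stop)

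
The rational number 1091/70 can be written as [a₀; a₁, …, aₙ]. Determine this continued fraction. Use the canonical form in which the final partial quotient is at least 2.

[15; 1, 1, 2, 2, 2, 2]

1091 ÷ 70 → quotient 15, remainder 41
70 ÷ 41 → quotient 1, remainder 29
41 ÷ 29 → quotient 1, remainder 12
29 ÷ 12 → quotient 2, remainder 5
12 ÷ 5 → quotient 2, remainder 2
5 ÷ 2 → quotient 2, remainder 1
2 ÷ 1 → quotient 2, remainder 0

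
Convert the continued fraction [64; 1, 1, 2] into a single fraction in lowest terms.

323/5

Use the convergent recurrence hₖ = aₖ·hₖ₋₁ + hₖ₋₂ (and likewise for the denominators kₖ):
a_0 = 64: 64/1
a_1 = 1: 65/1
a_2 = 1: 129/2
a_3 = 2: 323/5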